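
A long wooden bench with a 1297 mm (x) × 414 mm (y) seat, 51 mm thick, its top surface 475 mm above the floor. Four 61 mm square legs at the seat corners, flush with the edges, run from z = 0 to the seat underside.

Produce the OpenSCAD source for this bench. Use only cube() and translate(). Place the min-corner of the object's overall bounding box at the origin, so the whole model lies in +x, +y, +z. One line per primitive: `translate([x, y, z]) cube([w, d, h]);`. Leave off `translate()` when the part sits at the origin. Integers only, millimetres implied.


// leg_h = 475 − 51 = 424
translate([0, 0, 424]) cube([1297, 414, 51]);
cube([61, 61, 424]);
translate([0, 353, 0]) cube([61, 61, 424]);
translate([1236, 0, 0]) cube([61, 61, 424]);
translate([1236, 353, 0]) cube([61, 61, 424]);


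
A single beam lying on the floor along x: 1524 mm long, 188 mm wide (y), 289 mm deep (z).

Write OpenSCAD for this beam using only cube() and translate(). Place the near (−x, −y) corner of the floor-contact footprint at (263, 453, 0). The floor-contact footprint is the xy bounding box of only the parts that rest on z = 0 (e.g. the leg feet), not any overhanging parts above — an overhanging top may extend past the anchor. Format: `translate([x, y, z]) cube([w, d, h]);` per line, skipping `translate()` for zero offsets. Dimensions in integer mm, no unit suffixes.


translate([263, 453, 0]) cube([1524, 188, 289]);


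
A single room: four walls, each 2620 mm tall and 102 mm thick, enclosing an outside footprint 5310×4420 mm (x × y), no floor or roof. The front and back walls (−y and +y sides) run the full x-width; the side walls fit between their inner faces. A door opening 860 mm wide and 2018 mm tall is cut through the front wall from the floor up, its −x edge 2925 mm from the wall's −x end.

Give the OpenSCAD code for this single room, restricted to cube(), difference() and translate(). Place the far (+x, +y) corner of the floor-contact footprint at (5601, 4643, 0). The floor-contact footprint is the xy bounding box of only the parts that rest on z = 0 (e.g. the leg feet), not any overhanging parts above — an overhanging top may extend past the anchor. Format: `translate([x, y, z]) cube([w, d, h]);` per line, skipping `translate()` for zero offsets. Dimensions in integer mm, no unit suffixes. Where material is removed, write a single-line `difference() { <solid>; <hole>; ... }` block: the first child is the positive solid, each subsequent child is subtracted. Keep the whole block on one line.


difference() { translate([291, 223, 0]) cube([5310, 102, 2620]); translate([3216, 223, 0]) cube([860, 102, 2018]); }
translate([291, 4541, 0]) cube([5310, 102, 2620]);
translate([291, 325, 0]) cube([102, 4216, 2620]);
translate([5499, 325, 0]) cube([102, 4216, 2620]);


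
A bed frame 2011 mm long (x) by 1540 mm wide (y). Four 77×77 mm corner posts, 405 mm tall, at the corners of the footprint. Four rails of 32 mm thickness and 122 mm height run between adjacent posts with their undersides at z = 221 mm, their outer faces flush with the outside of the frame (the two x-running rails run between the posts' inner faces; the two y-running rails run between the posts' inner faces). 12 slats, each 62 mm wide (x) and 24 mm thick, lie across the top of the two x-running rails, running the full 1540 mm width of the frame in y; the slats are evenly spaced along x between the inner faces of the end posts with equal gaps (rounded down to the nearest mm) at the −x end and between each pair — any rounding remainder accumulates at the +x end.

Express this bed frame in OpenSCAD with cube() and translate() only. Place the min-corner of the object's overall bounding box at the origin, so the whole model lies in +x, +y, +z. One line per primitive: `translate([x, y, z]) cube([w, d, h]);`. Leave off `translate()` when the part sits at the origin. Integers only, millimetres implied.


cube([77, 77, 405]);
translate([0, 1463, 0]) cube([77, 77, 405]);
translate([1934, 0, 0]) cube([77, 77, 405]);
translate([1934, 1463, 0]) cube([77, 77, 405]);
translate([77, 0, 221]) cube([1857, 32, 122]);
translate([77, 1508, 221]) cube([1857, 32, 122]);
translate([0, 77, 221]) cube([32, 1386, 122]);
translate([1979, 77, 221]) cube([32, 1386, 122]);
translate([162, 0, 343]) cube([62, 1540, 24]);
translate([309, 0, 343]) cube([62, 1540, 24]);
translate([456, 0, 343]) cube([62, 1540, 24]);
translate([603, 0, 343]) cube([62, 1540, 24]);
translate([750, 0, 343]) cube([62, 1540, 24]);
translate([897, 0, 343]) cube([62, 1540, 24]);
translate([1044, 0, 343]) cube([62, 1540, 24]);
translate([1191, 0, 343]) cube([62, 1540, 24]);
translate([1338, 0, 343]) cube([62, 1540, 24]);
translate([1485, 0, 343]) cube([62, 1540, 24]);
translate([1632, 0, 343]) cube([62, 1540, 24]);
translate([1779, 0, 343]) cube([62, 1540, 24]);


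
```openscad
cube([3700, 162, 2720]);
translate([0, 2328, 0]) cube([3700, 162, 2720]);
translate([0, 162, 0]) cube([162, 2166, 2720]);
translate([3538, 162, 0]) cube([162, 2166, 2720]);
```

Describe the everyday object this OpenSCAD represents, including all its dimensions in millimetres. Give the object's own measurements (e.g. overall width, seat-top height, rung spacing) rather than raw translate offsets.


The wall frame of a small rectangular building: four walls, each 2720 mm tall and 162 mm thick, enclosing a footprint 3700 mm (x) by 2490 mm (y) outside-to-outside, with no floor or roof. The front and back walls (the −y and +y sides) span the full width; the two side walls fit between them.


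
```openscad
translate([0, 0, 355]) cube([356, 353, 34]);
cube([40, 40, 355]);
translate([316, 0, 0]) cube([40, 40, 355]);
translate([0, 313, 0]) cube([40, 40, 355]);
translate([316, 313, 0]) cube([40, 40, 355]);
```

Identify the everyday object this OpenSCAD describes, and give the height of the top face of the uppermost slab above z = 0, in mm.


A stool. The seat height is 389 mm.

A 356×353×34 slab at z = 355 on four corner posts — a stool. The seat top is 355 + 34 = 389 mm.


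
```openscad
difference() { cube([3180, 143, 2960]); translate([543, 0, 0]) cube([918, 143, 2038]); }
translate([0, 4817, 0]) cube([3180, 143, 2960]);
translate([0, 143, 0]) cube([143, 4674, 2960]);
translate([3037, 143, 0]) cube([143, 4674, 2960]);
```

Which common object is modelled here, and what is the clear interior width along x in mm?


A single room. The interior width is 2894 mm.

Four walls enclosing a rectangle with a door in the front wall — a room. Outside width 3180 minus two 143 mm walls gives 2894 mm.


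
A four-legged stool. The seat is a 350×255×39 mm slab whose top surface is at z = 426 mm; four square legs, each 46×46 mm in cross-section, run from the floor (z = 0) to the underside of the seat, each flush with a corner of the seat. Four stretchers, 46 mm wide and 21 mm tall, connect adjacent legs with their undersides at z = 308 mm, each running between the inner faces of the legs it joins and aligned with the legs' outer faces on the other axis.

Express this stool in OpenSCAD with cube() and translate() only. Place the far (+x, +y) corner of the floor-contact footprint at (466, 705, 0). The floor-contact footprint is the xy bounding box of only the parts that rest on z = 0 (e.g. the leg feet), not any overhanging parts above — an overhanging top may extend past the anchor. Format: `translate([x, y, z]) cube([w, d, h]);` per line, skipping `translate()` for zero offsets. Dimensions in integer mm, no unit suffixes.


// leg_h = 426 - 39 = 387
// stretcher span = 350 - 2*46 = 258
translate([116, 450, 387]) cube([350, 255, 39]);
translate([116, 450, 0]) cube([46, 46, 387]);
translate([420, 450, 0]) cube([46, 46, 387]);
translate([116, 659, 0]) cube([46, 46, 387]);
translate([420, 659, 0]) cube([46, 46, 387]);
translate([162, 450, 308]) cube([258, 46, 21]);
translate([162, 659, 308]) cube([258, 46, 21]);
translate([116, 496, 308]) cube([46, 163, 21]);
translate([420, 496, 308]) cube([46, 163, 21]);


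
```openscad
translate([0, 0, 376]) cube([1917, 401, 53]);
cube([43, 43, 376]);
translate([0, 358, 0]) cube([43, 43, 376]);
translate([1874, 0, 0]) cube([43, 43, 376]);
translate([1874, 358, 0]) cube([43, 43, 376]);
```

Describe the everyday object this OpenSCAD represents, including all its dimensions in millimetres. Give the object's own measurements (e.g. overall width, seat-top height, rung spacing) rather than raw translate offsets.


A bench: a 1917×401 mm seat slab, 53 mm thick, top at z = 429 mm, on four 43×43 mm square legs flush with the seat corners and standing on z = 0.


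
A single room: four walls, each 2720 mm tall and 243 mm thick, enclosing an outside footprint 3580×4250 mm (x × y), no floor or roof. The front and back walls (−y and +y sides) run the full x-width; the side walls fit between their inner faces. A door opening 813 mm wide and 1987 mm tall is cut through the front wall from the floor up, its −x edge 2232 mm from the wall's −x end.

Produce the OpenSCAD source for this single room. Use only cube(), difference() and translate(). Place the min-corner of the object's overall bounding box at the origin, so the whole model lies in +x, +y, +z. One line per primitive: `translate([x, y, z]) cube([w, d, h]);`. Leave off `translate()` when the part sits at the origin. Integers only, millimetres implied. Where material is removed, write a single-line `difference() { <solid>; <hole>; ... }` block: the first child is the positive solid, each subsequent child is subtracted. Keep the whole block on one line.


difference() { cube([3580, 243, 2720]); translate([2232, 0, 0]) cube([813, 243, 1987]); }
translate([0, 4007, 0]) cube([3580, 243, 2720]);
translate([0, 243, 0]) cube([243, 3764, 2720]);
translate([3337, 243, 0]) cube([243, 3764, 2720]);


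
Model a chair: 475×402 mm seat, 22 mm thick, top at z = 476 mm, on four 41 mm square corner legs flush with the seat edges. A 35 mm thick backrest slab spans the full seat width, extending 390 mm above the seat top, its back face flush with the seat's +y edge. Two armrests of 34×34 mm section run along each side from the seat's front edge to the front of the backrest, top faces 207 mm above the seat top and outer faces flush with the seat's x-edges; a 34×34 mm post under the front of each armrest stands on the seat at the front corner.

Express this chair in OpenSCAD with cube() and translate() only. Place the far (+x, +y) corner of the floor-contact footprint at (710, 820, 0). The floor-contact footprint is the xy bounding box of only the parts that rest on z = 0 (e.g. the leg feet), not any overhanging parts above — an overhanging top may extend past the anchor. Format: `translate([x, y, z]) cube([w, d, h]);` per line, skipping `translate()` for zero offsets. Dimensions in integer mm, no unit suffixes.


translate([235, 418, 454]) cube([475, 402, 22]);
translate([235, 418, 0]) cube([41, 41, 454]);
translate([669, 418, 0]) cube([41, 41, 454]);
translate([235, 779, 0]) cube([41, 41, 454]);
translate([669, 779, 0]) cube([41, 41, 454]);
translate([235, 785, 476]) cube([475, 35, 390]);
translate([235, 418, 649]) cube([34, 367, 34]);
translate([676, 418, 649]) cube([34, 367, 34]);
translate([235, 418, 476]) cube([34, 34, 173]);
translate([676, 418, 476]) cube([34, 34, 173]);


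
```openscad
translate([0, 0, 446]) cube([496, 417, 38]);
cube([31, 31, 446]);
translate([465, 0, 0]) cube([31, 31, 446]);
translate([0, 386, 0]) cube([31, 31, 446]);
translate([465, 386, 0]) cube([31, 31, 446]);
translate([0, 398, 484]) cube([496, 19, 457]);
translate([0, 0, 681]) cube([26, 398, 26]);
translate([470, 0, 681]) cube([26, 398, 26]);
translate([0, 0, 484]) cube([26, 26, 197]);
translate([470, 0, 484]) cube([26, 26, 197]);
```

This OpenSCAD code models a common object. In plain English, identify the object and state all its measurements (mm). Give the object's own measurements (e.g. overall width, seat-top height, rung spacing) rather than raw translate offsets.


A chair. The seat is a 496×417×38 mm slab with its top at z = 484 mm, on four 31×31 mm corner legs (flush with the seat edges, standing on z = 0). A flat backrest 19 mm thick, 457 mm tall, spans the full seat width and rises from the seat top along its +y edge, rear face flush with the rear of the seat. Two armrests of 26×26 mm section run along each side from the seat's front edge to the front of the backrest, top faces 223 mm above the seat top and outer faces flush with the seat's x-edges; a 26×26 mm post under the front of each armrest stands on the seat at the front corner.


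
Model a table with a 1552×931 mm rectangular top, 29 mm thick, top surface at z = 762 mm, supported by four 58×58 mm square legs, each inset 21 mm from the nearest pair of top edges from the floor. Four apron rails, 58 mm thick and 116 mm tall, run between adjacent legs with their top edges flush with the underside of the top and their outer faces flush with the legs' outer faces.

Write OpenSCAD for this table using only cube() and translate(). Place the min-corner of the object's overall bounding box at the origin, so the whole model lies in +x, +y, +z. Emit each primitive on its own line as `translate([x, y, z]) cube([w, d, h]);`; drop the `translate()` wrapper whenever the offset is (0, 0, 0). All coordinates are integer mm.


translate([0, 0, 733]) cube([1552, 931, 29]);
translate([21, 21, 0]) cube([58, 58, 733]);
translate([1473, 21, 0]) cube([58, 58, 733]);
translate([21, 852, 0]) cube([58, 58, 733]);
translate([1473, 852, 0]) cube([58, 58, 733]);
translate([79, 21, 617]) cube([1394, 58, 116]);
translate([79, 852, 617]) cube([1394, 58, 116]);
translate([21, 79, 617]) cube([58, 773, 116]);
translate([1473, 79, 617]) cube([58, 773, 116]);


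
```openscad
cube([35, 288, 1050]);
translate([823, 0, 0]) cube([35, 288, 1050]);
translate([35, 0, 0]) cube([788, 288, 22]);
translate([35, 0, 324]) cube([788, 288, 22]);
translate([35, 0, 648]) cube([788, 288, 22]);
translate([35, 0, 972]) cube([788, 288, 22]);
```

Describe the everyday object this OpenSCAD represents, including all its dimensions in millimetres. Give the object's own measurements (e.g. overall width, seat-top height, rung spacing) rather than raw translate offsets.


An open bookshelf. Two side panels, each 35 mm thick, 288 mm deep and 1050 mm tall, stand 858 mm apart (outside-to-outside). Between them sit 4 shelves, each 22 mm thick and 288 mm deep, spanning the full gap between the sides. The bottom shelf rests on the floor (its underside at z = 0) and the clear gap between one shelf's top and the next shelf's underside is 302 mm.


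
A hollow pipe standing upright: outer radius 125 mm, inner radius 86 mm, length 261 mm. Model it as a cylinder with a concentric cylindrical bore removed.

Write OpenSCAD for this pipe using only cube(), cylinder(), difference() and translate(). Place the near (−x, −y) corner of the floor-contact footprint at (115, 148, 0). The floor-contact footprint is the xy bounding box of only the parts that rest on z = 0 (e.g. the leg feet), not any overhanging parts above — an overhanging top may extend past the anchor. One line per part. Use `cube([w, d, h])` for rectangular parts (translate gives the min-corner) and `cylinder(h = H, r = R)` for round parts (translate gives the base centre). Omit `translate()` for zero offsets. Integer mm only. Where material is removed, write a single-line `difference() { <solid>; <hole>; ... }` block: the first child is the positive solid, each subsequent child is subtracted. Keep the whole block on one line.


difference() { translate([240, 273, 0]) cylinder(h = 261, r = 125); translate([240, 273, 0]) cylinder(h = 261, r = 86); }


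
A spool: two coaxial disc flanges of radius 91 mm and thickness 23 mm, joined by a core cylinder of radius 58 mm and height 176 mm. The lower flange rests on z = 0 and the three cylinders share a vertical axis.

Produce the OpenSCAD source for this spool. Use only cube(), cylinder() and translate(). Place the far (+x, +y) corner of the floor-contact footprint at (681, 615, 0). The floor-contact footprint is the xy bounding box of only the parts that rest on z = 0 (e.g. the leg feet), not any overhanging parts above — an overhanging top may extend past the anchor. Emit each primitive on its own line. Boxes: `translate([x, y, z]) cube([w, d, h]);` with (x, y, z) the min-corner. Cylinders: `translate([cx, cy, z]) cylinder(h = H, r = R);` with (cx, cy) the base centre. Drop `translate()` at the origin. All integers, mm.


translate([590, 524, 0]) cylinder(h = 23, r = 91);
translate([590, 524, 23]) cylinder(h = 176, r = 58);
translate([590, 524, 199]) cylinder(h = 23, r = 91);


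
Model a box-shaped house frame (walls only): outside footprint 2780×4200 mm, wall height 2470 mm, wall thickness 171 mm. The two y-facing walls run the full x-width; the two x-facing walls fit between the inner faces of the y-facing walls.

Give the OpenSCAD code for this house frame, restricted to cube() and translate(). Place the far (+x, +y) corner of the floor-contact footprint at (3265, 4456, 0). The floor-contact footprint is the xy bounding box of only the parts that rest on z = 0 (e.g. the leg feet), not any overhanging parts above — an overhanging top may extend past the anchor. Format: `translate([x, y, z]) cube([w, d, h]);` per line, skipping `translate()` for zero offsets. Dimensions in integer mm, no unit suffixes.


translate([485, 256, 0]) cube([2780, 171, 2470]);
translate([485, 4285, 0]) cube([2780, 171, 2470]);
translate([485, 427, 0]) cube([171, 3858, 2470]);
translate([3094, 427, 0]) cube([171, 3858, 2470]);


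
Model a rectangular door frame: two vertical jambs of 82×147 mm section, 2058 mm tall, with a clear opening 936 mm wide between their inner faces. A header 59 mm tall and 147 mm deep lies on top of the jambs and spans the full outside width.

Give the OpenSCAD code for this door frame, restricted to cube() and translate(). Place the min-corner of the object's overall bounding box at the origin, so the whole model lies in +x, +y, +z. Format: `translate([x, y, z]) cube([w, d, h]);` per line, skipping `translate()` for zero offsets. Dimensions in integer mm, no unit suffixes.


cube([82, 147, 2058]);
translate([1018, 0, 0]) cube([82, 147, 2058]);
translate([0, 0, 2058]) cube([1100, 147, 59]);


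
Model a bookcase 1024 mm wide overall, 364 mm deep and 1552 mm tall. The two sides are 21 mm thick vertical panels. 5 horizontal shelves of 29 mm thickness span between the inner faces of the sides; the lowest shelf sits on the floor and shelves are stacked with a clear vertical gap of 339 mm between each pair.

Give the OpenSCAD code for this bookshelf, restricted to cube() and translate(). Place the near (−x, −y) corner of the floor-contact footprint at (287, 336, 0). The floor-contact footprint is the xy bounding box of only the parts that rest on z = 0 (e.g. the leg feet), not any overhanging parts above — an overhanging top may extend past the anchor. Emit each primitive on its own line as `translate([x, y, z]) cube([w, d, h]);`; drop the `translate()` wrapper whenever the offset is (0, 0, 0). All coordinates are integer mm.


translate([287, 336, 0]) cube([21, 364, 1552]);
translate([1290, 336, 0]) cube([21, 364, 1552]);
translate([308, 336, 0]) cube([982, 364, 29]);
translate([308, 336, 368]) cube([982, 364, 29]);
translate([308, 336, 736]) cube([982, 364, 29]);
translate([308, 336, 1104]) cube([982, 364, 29]);
translate([308, 336, 1472]) cube([982, 364, 29]);


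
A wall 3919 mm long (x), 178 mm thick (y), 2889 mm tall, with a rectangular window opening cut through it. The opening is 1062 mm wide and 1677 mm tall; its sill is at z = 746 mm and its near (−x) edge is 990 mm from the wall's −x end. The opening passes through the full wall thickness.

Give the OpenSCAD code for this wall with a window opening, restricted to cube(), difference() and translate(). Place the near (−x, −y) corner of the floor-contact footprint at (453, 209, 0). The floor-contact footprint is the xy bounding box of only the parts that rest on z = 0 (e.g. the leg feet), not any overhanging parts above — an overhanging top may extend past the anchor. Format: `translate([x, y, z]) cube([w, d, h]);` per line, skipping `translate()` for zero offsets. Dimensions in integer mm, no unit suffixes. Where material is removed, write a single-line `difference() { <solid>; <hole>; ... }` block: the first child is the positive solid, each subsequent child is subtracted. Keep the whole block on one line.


difference() { translate([453, 209, 0]) cube([3919, 178, 2889]); translate([1443, 209, 746]) cube([1062, 178, 1677]); }


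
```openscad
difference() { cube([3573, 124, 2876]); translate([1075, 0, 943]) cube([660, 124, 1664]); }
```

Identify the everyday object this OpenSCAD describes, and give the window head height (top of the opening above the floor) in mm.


A wall with a window opening. The window head height is 2607 mm.

A wall with a rectangular opening subtracted — a window. Sill at z = 943, opening 1664 mm tall, so the head is at 943 + 1664 = 2607 mm.


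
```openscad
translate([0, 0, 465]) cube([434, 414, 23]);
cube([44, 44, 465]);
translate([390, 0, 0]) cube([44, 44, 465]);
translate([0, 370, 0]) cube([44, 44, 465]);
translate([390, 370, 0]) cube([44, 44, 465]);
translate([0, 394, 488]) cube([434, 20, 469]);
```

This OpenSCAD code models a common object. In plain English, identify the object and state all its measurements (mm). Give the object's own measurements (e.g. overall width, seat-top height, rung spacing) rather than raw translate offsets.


A chair. The seat is a 434×414×23 mm slab with its top at z = 488 mm, on four 44×44 mm corner legs (flush with the seat edges, standing on z = 0). A flat backrest 20 mm thick, 469 mm tall, spans the full seat width and rises from the seat top along its +y edge, rear face flush with the rear of the seat.


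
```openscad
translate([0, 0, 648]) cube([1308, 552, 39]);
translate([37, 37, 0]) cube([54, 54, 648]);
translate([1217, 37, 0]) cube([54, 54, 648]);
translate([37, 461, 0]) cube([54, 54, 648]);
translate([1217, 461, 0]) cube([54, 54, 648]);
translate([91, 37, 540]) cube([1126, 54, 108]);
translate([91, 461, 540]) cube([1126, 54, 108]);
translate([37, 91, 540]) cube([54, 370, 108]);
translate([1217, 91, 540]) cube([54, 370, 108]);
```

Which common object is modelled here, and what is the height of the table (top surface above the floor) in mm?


A table. The table height is 687 mm.

A 1308×552×39 slab sits at z = 648 on four 54 mm square posts — a table. The top surface is at 648 + 39 = 687 mm.


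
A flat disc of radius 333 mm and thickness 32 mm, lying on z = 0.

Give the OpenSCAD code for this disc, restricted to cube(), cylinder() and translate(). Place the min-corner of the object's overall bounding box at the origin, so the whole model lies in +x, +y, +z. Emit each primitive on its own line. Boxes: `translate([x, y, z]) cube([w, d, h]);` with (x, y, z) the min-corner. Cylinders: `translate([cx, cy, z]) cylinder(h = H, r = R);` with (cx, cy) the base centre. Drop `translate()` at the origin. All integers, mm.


translate([333, 333, 0]) cylinder(h = 32, r = 333);


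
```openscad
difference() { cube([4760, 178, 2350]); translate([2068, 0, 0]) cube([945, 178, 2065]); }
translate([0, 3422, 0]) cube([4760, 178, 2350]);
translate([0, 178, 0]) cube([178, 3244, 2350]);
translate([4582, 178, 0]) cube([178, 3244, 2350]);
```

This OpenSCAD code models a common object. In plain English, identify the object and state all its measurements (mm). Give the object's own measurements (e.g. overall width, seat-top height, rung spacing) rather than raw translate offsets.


A single room: four walls, each 2350 mm tall and 178 mm thick, enclosing an outside footprint 4760×3600 mm (x × y), no floor or roof. The front and back walls (−y and +y sides) run the full x-width; the side walls fit between their inner faces. A door opening 945 mm wide and 2065 mm tall is cut through the front wall from the floor up, its −x edge 2068 mm from the wall's −x end.


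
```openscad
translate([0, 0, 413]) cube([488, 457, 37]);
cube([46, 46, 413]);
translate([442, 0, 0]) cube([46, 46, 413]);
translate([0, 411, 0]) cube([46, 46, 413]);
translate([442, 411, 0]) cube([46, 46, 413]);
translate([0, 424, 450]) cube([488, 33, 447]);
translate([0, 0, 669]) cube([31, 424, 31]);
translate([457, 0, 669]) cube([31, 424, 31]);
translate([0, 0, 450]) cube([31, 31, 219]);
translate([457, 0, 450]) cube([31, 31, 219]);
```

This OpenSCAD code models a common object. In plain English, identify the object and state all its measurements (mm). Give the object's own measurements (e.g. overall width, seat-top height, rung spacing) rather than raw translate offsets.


A chair. The seat is a 488×457×37 mm slab with its top at z = 450 mm, on four 46×46 mm corner legs (flush with the seat edges, standing on z = 0). A flat backrest 33 mm thick, 447 mm tall, spans the full seat width and rises from the seat top along its +y edge, rear face flush with the rear of the seat. Two armrests of 31×31 mm section run along each side from the seat's front edge to the front of the backrest, top faces 250 mm above the seat top and outer faces flush with the seat's x-edges; a 31×31 mm post under the front of each armrest stands on the seat at the front corner.


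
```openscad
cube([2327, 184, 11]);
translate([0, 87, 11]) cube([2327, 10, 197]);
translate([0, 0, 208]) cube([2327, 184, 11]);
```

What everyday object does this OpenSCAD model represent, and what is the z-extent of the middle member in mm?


An I-beam. The web height is 197 mm.

Two wide flanges with a thin centred web — an I-beam. Overall 219 mm minus two 11 mm flanges gives a web of 219 − 2·11 = 197 mm.


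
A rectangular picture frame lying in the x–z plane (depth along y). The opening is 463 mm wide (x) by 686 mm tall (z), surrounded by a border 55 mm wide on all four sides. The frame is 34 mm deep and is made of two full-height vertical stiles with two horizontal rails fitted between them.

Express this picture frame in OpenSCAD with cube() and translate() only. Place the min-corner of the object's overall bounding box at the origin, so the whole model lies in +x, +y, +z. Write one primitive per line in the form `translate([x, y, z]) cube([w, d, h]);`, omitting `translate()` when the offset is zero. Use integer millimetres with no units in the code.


cube([55, 34, 796]);
translate([518, 0, 0]) cube([55, 34, 796]);
translate([55, 0, 0]) cube([463, 34, 55]);
translate([55, 0, 741]) cube([463, 34, 55]);


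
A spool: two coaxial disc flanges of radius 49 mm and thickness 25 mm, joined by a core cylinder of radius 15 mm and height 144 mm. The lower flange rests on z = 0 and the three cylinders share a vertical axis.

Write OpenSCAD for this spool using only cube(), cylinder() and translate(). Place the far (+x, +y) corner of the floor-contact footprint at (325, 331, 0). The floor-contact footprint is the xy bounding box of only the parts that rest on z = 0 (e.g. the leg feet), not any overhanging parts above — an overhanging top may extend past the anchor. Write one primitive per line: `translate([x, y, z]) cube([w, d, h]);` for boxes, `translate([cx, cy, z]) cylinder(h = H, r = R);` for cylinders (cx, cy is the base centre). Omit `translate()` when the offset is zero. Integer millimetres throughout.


translate([276, 282, 0]) cylinder(h = 25, r = 49);
translate([276, 282, 25]) cylinder(h = 144, r = 15);
translate([276, 282, 169]) cylinder(h = 25, r = 49);


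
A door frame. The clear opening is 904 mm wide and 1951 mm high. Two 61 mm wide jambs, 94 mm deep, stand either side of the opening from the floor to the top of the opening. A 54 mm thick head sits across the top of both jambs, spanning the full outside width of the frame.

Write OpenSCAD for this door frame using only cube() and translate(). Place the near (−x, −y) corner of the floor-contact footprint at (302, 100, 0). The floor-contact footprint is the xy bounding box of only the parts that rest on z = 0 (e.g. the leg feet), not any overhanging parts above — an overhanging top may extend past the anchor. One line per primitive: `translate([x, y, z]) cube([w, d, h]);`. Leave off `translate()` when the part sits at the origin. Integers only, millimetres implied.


translate([302, 100, 0]) cube([61, 94, 1951]);
translate([1267, 100, 0]) cube([61, 94, 1951]);
translate([302, 100, 1951]) cube([1026, 94, 54]);


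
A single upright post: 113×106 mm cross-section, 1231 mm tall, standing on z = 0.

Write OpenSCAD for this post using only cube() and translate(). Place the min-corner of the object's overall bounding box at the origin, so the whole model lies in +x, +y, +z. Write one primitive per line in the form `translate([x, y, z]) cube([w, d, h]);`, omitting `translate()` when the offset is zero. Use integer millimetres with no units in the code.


cube([113, 106, 1231]);


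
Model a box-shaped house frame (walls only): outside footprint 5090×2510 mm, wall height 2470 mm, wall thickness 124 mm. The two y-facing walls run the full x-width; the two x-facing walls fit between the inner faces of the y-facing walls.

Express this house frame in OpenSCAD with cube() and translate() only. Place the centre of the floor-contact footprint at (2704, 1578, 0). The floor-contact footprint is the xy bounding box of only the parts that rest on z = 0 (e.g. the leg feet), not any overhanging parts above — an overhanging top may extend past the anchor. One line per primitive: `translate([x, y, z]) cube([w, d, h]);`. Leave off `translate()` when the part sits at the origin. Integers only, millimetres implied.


translate([159, 323, 0]) cube([5090, 124, 2470]);
translate([159, 2709, 0]) cube([5090, 124, 2470]);
translate([159, 447, 0]) cube([124, 2262, 2470]);
translate([5125, 447, 0]) cube([124, 2262, 2470]);


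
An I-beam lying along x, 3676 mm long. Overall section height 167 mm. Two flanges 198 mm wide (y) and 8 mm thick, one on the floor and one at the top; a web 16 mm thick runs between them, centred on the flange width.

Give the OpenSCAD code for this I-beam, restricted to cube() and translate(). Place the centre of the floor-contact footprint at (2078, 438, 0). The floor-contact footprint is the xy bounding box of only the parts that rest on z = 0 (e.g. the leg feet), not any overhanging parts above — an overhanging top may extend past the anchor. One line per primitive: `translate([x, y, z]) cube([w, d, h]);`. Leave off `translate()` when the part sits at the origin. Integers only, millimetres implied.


translate([240, 339, 0]) cube([3676, 198, 8]);
translate([240, 430, 8]) cube([3676, 16, 151]);
translate([240, 339, 159]) cube([3676, 198, 8]);


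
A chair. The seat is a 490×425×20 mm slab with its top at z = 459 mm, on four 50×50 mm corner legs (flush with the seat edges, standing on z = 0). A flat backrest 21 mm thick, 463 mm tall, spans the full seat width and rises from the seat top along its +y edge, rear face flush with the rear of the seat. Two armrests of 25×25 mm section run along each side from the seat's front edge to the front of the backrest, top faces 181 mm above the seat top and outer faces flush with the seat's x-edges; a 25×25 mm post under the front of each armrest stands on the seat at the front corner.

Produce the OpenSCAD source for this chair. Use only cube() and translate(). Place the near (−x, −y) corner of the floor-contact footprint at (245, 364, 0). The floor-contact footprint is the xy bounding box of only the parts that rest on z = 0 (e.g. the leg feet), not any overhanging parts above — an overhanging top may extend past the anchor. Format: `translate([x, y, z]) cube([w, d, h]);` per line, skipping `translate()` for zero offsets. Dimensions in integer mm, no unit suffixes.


translate([245, 364, 439]) cube([490, 425, 20]);
translate([245, 364, 0]) cube([50, 50, 439]);
translate([685, 364, 0]) cube([50, 50, 439]);
translate([245, 739, 0]) cube([50, 50, 439]);
translate([685, 739, 0]) cube([50, 50, 439]);
translate([245, 768, 459]) cube([490, 21, 463]);
translate([245, 364, 615]) cube([25, 404, 25]);
translate([710, 364, 615]) cube([25, 404, 25]);
translate([245, 364, 459]) cube([25, 25, 156]);
translate([710, 364, 459]) cube([25, 25, 156]);


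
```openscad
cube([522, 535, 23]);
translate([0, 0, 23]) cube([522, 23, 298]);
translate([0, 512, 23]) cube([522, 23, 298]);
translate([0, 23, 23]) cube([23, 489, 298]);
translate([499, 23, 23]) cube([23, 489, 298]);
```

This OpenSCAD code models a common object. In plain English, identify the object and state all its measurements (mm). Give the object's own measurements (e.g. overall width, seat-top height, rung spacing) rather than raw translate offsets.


An open-topped rectangular box: outside dimensions 522×535×321 mm, with a uniform wall and base thickness of 23 mm. The base is a full 522×535 slab on the floor; four walls sit on top of the base. The front and back walls (the −y and +y sides) span the full width; the two side walls fit between them.


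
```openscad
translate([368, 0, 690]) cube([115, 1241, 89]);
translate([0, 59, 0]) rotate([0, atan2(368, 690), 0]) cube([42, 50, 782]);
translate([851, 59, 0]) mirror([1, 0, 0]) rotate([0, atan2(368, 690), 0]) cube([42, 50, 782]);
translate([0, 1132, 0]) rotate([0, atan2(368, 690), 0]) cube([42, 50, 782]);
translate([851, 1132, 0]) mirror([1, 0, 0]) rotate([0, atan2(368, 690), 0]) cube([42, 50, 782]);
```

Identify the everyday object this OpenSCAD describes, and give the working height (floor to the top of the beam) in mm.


A sawhorse. The overall height is 779 mm.

A beam across two mirrored pairs of raked legs — a sawhorse. The beam's underside is at z = 690 (matching the legs' vertical rise in atan2(368, 690)) and the beam is 89 mm tall, so its top is at 690 + 89 = 779 mm. The raked legs top out at the beam's underside, so that is the highest point.


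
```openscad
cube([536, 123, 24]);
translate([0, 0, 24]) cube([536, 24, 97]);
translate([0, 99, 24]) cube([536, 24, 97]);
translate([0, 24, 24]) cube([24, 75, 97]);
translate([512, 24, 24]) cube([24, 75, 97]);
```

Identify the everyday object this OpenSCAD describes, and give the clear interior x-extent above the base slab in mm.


An open box. The internal width is 488 mm.

A 536×123 base slab with four walls standing on it — an open box. The base is 536 mm wide and the walls are 24 mm thick, so the internal width is 536 − 2 × 24 = 488 mm.


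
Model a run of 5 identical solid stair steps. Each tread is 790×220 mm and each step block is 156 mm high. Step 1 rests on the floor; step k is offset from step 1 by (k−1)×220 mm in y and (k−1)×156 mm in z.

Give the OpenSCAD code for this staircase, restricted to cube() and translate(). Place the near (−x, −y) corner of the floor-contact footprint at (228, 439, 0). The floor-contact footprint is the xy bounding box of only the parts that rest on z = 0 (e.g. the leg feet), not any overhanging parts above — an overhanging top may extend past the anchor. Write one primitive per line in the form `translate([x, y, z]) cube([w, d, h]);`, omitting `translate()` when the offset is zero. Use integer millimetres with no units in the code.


translate([228, 439, 0]) cube([790, 220, 156]);
translate([228, 659, 156]) cube([790, 220, 156]);
translate([228, 879, 312]) cube([790, 220, 156]);
translate([228, 1099, 468]) cube([790, 220, 156]);
translate([228, 1319, 624]) cube([790, 220, 156]);


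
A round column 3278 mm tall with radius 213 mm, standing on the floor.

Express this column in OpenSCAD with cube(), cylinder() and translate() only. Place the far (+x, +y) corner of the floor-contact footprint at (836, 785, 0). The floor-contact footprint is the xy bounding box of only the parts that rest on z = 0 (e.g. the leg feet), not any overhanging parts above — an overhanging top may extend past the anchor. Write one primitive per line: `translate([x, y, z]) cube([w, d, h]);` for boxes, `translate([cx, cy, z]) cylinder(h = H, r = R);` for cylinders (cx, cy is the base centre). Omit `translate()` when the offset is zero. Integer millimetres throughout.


translate([623, 572, 0]) cylinder(h = 3278, r = 213);


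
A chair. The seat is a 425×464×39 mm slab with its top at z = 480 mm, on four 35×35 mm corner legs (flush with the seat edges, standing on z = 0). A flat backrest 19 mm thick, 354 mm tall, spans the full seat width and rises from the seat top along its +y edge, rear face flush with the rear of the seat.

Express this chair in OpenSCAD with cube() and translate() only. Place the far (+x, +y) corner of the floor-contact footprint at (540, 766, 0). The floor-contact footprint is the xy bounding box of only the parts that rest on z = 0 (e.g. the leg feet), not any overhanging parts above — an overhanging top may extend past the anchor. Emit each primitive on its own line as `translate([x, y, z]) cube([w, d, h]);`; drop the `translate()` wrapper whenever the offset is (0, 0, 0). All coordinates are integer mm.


// leg_h = 480 - 39 = 441
translate([115, 302, 441]) cube([425, 464, 39]);
translate([115, 302, 0]) cube([35, 35, 441]);
translate([505, 302, 0]) cube([35, 35, 441]);
translate([115, 731, 0]) cube([35, 35, 441]);
translate([505, 731, 0]) cube([35, 35, 441]);
translate([115, 747, 480]) cube([425, 19, 354]);


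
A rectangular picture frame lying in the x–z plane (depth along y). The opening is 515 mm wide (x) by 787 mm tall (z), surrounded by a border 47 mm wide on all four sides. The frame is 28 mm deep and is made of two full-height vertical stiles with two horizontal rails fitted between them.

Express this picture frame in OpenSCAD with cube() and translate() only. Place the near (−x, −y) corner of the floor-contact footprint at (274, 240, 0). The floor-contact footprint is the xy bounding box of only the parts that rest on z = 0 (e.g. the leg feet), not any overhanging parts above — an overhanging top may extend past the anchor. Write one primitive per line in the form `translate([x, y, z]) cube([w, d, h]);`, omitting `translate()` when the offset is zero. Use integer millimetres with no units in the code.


translate([274, 240, 0]) cube([47, 28, 881]);
translate([836, 240, 0]) cube([47, 28, 881]);
translate([321, 240, 0]) cube([515, 28, 47]);
translate([321, 240, 834]) cube([515, 28, 47]);


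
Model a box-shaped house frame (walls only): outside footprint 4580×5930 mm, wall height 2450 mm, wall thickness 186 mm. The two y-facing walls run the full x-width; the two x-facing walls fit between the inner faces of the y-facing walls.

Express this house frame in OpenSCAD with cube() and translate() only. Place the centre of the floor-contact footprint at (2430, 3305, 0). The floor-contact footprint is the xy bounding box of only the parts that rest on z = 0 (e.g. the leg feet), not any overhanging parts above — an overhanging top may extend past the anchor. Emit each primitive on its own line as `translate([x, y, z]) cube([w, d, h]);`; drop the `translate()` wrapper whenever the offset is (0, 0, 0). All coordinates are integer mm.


translate([140, 340, 0]) cube([4580, 186, 2450]);
translate([140, 6084, 0]) cube([4580, 186, 2450]);
translate([140, 526, 0]) cube([186, 5558, 2450]);
translate([4534, 526, 0]) cube([186, 5558, 2450]);


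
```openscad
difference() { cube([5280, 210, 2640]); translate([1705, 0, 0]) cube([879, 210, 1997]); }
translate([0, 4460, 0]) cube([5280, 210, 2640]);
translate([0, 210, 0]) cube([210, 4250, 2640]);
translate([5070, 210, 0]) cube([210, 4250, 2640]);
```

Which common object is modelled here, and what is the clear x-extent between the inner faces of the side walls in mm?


A single room. The interior width is 4860 mm.

Four walls enclosing a rectangle with a door in the front wall — a room. Outside width 5280 minus two 210 mm walls gives 4860 mm.


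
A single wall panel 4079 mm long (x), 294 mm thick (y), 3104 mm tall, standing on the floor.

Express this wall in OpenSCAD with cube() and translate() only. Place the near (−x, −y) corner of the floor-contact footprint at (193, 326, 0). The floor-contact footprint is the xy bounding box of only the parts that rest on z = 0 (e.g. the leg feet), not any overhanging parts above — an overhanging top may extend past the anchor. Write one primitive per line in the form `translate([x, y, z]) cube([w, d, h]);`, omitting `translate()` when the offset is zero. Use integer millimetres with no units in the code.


translate([193, 326, 0]) cube([4079, 294, 3104]);
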